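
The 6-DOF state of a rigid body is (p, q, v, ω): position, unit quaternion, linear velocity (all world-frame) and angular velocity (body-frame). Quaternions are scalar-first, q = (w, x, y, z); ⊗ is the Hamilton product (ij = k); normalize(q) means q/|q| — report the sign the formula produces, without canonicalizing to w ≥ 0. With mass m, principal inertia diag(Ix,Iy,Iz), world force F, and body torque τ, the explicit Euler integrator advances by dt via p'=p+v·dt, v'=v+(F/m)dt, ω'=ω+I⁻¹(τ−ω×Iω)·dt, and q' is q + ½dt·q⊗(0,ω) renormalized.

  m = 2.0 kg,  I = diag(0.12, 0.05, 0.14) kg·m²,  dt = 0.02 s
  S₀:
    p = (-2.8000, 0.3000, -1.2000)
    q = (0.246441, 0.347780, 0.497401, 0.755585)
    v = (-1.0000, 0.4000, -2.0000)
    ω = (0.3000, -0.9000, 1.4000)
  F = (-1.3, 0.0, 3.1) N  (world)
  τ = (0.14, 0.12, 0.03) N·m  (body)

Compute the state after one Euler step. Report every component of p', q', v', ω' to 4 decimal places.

p' = (-2.8200, 0.3080, -1.2400)
q' = (0.2393, 0.3622, 0.4925, 0.7543)
v' = (-1.0130, 0.4000, -1.9690)
ω' = (0.3422, -0.8486, 1.4016)

precession coupling ω×(Iω) = (-0.1134, -0.0084, 0.0189)
(τ − ω×Iω)/I = (2.1117, 2.5680, 0.0793)
new body rate ω' = (0.3422, -0.8486, 1.4016)
Hamilton product q⊗(0,ω) = (-0.7144921, 1.4503202, -0.4820134, -0.1172049)
q' = normalize(q + ½dt·q⊗(0,ω)) = (0.2393, 0.3622, 0.4925, 0.7543)
p + v·dt = (-2.8200, 0.3080, -1.2400)
v + (F/m)dt = (-1.0130, 0.4000, -1.9690)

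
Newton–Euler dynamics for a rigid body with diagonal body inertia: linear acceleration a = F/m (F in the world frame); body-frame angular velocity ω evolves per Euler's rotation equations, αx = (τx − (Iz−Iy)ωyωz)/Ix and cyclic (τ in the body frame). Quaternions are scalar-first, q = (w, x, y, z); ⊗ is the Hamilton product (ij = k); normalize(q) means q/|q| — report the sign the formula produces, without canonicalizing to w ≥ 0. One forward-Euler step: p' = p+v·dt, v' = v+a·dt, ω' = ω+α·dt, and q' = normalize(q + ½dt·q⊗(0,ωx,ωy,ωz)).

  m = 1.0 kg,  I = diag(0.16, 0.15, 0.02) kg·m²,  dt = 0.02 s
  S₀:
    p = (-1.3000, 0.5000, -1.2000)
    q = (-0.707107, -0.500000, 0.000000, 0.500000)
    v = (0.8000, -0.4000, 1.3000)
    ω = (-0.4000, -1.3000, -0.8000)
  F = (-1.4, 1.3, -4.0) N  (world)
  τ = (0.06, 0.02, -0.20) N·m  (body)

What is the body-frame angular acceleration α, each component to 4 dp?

α = (1.2200, -0.1653, -9.7400)

precession coupling ω×(Iω) = (-0.1352, 0.0448, -0.0052)
α = I⁻¹(τ − ω×Iω) = (1.2200, -0.1653, -9.7400)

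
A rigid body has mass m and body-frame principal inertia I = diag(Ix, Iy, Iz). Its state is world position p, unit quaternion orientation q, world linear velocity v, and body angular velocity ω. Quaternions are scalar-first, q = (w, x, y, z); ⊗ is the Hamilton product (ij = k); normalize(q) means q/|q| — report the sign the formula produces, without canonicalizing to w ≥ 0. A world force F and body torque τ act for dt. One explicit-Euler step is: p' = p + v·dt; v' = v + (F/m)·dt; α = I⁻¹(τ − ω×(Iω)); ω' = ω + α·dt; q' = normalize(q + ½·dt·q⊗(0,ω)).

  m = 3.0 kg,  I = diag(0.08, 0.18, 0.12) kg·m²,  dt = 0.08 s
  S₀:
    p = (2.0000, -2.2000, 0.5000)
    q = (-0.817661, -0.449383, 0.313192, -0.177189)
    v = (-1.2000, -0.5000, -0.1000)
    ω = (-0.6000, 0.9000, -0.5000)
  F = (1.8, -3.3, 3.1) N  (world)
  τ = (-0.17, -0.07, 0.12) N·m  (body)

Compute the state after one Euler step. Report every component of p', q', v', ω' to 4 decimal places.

p' = (1.9040, -2.2400, 0.4920)
q' = (-0.8423, -0.4292, 0.2787, -0.1693)
v' = (-1.1520, -0.5880, -0.0173)
ω' = (-0.7970, 0.8742, -0.3840)

(τ − ω×Iω)/I = (-2.4625, -0.3222, 1.4500)
new body rate ω' = (-0.7970, 0.8742, -0.3840)
q⊗(0,ω) = (-0.6400971, 0.4934707, -0.8542730, 0.1923010)
q + ½dt·q⊗(0,ω), renormalized = (-0.8423, -0.4292, 0.2787, -0.1693)
linear accel F/m = (0.6000, -1.1000, 1.0333)
p' = p + v·dt = (1.9040, -2.2400, 0.4920)
v + (F/m)dt = (-1.1520, -0.5880, -0.0173)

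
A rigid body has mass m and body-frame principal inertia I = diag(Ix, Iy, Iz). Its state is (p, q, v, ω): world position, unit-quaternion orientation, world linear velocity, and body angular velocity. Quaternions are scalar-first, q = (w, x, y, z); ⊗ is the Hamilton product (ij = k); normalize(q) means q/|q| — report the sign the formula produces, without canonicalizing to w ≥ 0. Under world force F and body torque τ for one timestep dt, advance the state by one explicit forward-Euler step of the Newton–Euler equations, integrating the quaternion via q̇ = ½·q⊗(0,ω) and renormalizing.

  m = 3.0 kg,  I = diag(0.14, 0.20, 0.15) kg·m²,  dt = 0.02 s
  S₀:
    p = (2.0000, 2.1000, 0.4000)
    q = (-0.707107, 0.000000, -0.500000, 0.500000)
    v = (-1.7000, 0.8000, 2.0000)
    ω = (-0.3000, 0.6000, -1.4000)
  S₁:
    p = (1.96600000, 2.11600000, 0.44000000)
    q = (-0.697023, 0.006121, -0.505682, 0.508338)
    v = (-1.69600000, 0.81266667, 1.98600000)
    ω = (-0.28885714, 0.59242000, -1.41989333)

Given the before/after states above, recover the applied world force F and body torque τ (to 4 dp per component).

F = (0.6000, 1.9000, -2.1000)
τ = (0.1200, -0.0800, -0.1600)

velocity change Δv = (0.00400000, 0.01266667, -0.01400000)
F = m·Δv/dt = (0.6000, 1.9000, -2.1000)
rate change Δω = (0.01114286, -0.00758000, -0.01989333)
precession coupling = (0.0420, -0.0042, -0.0108)
applied torque τ = (0.1200, -0.0800, -0.1600)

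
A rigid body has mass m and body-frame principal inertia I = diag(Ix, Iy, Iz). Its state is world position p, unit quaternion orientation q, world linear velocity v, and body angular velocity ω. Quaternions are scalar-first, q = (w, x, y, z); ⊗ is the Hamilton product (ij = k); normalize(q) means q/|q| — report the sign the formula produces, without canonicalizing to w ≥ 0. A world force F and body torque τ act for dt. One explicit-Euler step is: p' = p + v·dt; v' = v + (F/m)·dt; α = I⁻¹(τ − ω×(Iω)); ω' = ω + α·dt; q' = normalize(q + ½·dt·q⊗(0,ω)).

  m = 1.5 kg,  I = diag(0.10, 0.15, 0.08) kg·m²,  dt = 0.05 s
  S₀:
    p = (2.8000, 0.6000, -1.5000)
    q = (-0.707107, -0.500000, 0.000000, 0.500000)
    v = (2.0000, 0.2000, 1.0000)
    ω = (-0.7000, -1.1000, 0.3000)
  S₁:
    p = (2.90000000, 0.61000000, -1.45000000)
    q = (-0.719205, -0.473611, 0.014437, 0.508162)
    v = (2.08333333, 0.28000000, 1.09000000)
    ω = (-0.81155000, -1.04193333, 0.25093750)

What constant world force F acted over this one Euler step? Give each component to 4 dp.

v₁ − v₀ = (0.08333333, 0.08000000, 0.09000000)
applied force F = (2.5000, 2.4000, 2.7000)

F = (2.5000, 2.4000, 2.7000)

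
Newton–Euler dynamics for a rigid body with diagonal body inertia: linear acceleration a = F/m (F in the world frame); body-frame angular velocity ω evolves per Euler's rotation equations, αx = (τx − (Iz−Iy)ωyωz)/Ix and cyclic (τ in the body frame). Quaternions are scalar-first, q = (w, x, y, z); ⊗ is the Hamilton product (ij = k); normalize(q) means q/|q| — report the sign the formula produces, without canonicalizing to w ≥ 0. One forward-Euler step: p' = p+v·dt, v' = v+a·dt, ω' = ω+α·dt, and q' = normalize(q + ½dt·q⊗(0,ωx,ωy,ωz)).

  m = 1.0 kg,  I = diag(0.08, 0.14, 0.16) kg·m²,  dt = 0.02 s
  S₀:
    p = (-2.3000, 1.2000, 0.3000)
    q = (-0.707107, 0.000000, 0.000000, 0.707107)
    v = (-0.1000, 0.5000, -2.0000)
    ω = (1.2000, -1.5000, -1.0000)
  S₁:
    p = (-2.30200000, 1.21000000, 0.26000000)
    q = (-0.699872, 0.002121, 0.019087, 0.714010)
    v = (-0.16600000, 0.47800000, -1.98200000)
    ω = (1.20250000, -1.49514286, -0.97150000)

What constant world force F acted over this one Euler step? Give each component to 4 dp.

v₁ − v₀ = (-0.06600000, -0.02200000, 0.01800000)
m·(v₁−v₀)/dt = (-3.3000, -1.1000, 0.9000)

F = (-3.3000, -1.1000, 0.9000)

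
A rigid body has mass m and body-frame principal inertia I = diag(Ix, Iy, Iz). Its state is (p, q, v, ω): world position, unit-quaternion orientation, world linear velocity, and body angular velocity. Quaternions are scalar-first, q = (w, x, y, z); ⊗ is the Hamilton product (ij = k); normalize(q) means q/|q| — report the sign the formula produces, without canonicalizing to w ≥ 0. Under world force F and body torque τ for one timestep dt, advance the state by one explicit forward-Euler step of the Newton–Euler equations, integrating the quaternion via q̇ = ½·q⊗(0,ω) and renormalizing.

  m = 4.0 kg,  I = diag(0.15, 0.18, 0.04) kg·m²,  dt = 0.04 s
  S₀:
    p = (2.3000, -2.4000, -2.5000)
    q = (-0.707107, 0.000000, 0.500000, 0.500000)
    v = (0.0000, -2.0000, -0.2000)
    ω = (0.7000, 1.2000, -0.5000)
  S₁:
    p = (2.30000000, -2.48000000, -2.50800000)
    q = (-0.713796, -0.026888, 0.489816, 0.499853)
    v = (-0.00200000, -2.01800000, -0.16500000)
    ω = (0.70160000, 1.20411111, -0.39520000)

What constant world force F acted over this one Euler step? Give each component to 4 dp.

velocity change Δv = (-0.00200000, -0.01800000, 0.03500000)
m·(v₁−v₀)/dt = (-0.2000, -1.8000, 3.5000)

F = (-0.2000, -1.8000, 3.5000)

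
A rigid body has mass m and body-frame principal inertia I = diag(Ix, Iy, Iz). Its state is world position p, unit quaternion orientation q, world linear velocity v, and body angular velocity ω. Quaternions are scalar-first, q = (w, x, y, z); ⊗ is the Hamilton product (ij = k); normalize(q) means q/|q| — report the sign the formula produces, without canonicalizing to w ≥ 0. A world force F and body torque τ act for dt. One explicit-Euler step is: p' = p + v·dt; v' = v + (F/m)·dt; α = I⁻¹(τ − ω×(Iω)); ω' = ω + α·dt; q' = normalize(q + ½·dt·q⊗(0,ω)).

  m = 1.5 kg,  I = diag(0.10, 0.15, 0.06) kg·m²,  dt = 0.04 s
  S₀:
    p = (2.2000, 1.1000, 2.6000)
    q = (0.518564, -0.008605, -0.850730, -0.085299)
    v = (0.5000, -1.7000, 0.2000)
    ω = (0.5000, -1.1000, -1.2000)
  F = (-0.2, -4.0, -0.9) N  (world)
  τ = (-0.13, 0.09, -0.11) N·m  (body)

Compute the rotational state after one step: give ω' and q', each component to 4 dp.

ω' = (0.4955, -1.0696, -1.2550)
q' = (0.4976, 0.0151, -0.8627, -0.0890)

ω×(Iω) gyroscopic = (-0.1188, -0.0240, -0.0275)
angular accel α = (-0.1120, 0.7600, -1.3750)
new body rate ω' = (0.4955, -1.0696, -1.2550)
2q̇ = q⊗(0,ω) = (-1.0338593, 1.1863291, -0.6233959, -0.1874463)
q' = normalize(q + ½dt·q⊗(0,ω)) = (0.4976, 0.0151, -0.8627, -0.0890)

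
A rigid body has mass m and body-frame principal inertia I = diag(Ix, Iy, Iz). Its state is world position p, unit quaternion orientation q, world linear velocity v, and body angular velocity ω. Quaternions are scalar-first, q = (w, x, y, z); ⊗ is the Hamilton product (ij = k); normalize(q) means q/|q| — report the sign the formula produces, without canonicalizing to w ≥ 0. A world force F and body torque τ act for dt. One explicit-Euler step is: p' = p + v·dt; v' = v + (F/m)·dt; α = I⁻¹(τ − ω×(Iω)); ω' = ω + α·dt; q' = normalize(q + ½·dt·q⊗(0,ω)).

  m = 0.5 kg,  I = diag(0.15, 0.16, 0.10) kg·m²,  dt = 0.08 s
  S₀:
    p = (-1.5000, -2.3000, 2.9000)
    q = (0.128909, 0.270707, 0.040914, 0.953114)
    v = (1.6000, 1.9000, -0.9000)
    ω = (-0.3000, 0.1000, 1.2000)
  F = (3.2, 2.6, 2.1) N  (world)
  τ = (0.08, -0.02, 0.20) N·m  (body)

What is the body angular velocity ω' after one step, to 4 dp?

precession coupling ω×(Iω) = (-0.0072, -0.0180, -0.0003)
(τ − ω×Iω)/I = (0.5813, -0.0125, 2.0030)
ω + α·dt = (-0.2535, 0.0990, 1.3602)

ω' = (-0.2535, 0.0990, 1.3602)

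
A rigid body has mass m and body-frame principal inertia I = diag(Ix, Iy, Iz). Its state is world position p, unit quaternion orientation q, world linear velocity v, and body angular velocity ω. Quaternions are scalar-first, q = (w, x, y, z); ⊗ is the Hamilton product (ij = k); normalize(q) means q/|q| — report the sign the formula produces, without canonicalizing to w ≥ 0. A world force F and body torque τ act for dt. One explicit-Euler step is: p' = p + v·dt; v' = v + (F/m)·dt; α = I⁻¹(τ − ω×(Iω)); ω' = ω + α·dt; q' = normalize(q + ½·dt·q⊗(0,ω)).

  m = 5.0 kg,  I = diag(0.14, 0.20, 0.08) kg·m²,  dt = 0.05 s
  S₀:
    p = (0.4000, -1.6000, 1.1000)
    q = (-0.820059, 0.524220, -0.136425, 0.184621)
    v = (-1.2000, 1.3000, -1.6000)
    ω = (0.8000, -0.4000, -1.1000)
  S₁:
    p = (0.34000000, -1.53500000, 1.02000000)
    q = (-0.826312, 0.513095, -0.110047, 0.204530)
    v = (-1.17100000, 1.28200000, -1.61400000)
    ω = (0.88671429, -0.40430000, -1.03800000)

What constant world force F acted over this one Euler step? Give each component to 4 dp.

velocity change Δv = (0.02900000, -0.01800000, -0.01400000)
F = m·Δv/dt = (2.9000, -1.8000, -1.4000)

F = (2.9000, -1.8000, -1.4000)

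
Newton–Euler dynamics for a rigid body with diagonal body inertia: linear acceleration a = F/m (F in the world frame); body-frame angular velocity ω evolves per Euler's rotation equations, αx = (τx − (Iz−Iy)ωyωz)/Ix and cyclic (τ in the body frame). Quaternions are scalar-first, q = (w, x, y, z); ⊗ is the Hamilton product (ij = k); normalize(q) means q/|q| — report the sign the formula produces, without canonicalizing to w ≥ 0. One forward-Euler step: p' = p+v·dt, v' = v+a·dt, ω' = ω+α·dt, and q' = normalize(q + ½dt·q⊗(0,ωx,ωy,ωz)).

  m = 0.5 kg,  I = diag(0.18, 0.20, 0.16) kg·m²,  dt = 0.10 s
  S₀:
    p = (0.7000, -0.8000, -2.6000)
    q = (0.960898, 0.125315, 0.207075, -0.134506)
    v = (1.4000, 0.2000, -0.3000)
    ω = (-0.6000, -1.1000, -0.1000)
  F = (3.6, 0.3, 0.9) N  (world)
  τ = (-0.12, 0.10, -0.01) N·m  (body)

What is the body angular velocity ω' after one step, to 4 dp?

ω' = (-0.6642, -1.0506, -0.1145)

precession coupling ω×(Iω) = (-0.0044, 0.0012, 0.0132)
(τ − ω×Iω)/I = (-0.6422, 0.4940, -0.1450)
new body rate ω' = (-0.6642, -1.0506, -0.1145)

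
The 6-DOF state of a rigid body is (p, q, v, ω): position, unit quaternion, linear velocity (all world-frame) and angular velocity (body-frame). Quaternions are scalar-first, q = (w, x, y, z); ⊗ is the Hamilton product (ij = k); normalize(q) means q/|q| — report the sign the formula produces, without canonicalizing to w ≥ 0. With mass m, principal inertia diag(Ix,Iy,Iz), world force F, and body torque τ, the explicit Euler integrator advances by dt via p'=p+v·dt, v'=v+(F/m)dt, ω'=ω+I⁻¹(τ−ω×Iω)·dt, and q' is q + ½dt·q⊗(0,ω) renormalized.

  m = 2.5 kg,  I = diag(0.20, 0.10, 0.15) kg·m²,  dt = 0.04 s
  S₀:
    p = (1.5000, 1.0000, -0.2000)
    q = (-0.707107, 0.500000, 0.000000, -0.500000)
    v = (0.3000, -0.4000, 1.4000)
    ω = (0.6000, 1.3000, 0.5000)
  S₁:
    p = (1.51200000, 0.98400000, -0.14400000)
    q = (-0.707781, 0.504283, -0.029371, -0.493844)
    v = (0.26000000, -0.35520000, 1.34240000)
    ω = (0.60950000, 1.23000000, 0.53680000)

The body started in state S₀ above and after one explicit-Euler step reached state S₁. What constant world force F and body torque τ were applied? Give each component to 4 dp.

Δv = v₁−v₀ = (-0.04000000, 0.04480000, -0.05760000)
applied force F = (-2.5000, 2.8000, -3.6000)
ω₁ − ω₀ = (0.00950000, -0.07000000, 0.03680000)
gyro term ω₀×Iω₀ = (0.0325, 0.0150, -0.0780)
τ = I·(Δω/dt) + ω₀×(Iω₀) = (0.0800, -0.1600, 0.0600)

F = (-2.5000, 2.8000, -3.6000)
τ = (0.0800, -0.1600, 0.0600)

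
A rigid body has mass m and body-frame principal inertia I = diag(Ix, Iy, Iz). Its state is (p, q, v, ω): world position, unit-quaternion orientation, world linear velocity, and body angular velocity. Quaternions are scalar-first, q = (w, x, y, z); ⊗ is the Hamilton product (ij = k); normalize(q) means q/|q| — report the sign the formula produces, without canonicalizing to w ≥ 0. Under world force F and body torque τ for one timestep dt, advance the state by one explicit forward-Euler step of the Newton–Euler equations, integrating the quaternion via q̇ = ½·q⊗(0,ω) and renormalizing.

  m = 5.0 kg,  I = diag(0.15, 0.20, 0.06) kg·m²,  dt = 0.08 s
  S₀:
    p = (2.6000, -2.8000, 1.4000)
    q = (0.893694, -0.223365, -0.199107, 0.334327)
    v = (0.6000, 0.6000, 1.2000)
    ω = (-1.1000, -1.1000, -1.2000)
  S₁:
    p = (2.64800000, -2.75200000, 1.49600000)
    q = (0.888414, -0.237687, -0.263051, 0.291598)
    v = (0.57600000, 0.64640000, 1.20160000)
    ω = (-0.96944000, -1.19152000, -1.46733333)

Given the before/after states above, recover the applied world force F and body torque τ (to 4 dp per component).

velocity change Δv = (-0.02400000, 0.04640000, 0.00160000)
m·(v₁−v₀)/dt = (-1.5000, 2.9000, 0.1000)
ω₁ − ω₀ = (0.13056000, -0.09152000, -0.26733333)
gyro term ω₀×Iω₀ = (-0.1848, 0.1188, 0.0605)
I·α + gyro = (0.0600, -0.1100, -0.1400)

F = (-1.5000, 2.9000, 0.1000)
τ = (0.0600, -0.1100, -0.1400)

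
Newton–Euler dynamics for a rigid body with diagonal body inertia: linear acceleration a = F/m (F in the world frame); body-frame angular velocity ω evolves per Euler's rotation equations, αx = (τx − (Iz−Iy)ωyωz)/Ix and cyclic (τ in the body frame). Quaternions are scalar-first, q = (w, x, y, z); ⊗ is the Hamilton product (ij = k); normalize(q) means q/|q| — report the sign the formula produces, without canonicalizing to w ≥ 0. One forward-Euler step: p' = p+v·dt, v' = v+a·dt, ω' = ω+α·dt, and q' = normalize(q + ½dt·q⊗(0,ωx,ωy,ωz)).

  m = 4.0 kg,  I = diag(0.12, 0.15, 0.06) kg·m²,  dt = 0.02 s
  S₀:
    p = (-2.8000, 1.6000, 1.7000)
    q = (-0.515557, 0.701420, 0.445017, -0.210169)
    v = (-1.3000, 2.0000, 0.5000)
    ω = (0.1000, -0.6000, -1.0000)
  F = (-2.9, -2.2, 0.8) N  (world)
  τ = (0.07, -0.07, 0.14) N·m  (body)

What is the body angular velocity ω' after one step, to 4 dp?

(τ − ω×Iω)/I = (1.0333, -0.4267, 2.3633)
ω' = ω + α·dt = (0.1207, -0.6085, -0.9527)

ω' = (0.1207, -0.6085, -0.9527)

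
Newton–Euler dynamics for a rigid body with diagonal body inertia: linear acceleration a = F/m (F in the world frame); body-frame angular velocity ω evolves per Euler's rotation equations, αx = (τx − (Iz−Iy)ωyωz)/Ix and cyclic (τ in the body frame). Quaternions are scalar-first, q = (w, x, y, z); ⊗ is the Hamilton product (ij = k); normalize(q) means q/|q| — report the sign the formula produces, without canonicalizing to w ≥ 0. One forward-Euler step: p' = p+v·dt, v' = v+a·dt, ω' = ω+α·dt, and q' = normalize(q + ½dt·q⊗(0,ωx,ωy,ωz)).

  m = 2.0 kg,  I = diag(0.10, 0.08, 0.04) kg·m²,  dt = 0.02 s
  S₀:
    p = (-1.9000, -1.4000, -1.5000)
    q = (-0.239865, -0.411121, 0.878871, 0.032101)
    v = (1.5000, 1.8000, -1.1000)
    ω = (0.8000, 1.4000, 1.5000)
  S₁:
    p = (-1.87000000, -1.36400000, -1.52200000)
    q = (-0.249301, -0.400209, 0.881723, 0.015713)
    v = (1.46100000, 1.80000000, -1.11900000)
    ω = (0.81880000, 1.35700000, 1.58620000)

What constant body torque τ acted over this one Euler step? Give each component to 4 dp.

ω₁ − ω₀ = (0.01880000, -0.04300000, 0.08620000)
I·α + gyro = (0.0100, -0.1000, 0.1500)

τ = (0.0100, -0.1000, 0.1500)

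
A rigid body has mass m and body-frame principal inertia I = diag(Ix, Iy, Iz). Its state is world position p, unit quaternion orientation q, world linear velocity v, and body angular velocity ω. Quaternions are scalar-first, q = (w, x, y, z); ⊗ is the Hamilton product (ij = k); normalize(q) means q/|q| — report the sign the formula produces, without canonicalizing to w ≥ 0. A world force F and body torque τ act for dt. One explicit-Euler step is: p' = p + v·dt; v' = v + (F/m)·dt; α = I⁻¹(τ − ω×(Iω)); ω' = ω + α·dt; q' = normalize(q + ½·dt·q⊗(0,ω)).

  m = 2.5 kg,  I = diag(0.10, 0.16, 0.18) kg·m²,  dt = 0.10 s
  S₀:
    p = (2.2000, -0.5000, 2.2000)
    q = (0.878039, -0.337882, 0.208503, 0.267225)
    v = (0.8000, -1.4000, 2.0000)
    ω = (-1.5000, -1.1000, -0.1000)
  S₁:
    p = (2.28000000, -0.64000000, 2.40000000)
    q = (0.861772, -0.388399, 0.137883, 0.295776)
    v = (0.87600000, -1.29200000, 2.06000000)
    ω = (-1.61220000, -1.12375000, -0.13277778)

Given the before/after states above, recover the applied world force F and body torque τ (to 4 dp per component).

F = (1.9000, 2.7000, 1.5000)
τ = (-0.1100, -0.0500, 0.0400)

Δv = v₁−v₀ = (0.07600000, 0.10800000, 0.06000000)
m·(v₁−v₀)/dt = (1.9000, 2.7000, 1.5000)
rate change Δω = (-0.11220000, -0.02375000, -0.03277778)
gyro term ω₀×Iω₀ = (0.0022, -0.0120, 0.0990)
I·α + gyro = (-0.1100, -0.0500, 0.0400)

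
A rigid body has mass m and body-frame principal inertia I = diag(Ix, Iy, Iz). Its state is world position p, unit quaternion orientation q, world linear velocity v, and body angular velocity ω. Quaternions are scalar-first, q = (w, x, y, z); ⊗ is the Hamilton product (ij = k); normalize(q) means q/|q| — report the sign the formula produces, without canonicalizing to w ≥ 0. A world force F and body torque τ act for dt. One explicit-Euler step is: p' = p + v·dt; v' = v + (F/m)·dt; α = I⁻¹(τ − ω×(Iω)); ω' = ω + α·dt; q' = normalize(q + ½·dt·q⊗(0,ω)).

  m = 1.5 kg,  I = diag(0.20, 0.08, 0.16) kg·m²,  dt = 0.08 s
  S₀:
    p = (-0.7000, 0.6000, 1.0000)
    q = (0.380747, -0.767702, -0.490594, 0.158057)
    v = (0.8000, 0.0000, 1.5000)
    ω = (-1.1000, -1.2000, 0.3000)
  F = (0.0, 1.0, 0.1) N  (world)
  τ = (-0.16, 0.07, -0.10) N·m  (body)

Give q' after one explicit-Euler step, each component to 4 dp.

Hamilton product q⊗(0,ω) = (-1.4806021, -0.3763315, -0.4004485, 0.4958131)
q + ½dt·q⊗(0,ω), renormalized = (0.3208, -0.7810, -0.5055, 0.1775)

q' = (0.3208, -0.7810, -0.5055, 0.1775)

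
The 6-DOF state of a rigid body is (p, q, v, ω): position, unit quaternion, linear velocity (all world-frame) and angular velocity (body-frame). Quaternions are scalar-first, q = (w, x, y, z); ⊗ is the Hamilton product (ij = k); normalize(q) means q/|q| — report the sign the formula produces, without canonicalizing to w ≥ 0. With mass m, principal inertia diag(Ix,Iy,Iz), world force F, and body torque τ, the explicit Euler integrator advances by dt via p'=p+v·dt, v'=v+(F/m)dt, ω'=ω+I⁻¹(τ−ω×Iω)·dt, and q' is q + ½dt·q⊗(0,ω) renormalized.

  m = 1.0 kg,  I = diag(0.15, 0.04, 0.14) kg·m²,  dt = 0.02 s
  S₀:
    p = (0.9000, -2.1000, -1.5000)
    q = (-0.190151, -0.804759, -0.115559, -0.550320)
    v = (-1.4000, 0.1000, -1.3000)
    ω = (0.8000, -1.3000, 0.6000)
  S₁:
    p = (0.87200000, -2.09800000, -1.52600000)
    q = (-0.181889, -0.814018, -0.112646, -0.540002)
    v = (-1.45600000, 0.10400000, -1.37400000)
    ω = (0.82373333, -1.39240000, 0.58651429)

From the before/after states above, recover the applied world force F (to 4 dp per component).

v₁ − v₀ = (-0.05600000, 0.00400000, -0.07400000)
applied force F = (-2.8000, 0.2000, -3.7000)

F = (-2.8000, 0.2000, -3.7000)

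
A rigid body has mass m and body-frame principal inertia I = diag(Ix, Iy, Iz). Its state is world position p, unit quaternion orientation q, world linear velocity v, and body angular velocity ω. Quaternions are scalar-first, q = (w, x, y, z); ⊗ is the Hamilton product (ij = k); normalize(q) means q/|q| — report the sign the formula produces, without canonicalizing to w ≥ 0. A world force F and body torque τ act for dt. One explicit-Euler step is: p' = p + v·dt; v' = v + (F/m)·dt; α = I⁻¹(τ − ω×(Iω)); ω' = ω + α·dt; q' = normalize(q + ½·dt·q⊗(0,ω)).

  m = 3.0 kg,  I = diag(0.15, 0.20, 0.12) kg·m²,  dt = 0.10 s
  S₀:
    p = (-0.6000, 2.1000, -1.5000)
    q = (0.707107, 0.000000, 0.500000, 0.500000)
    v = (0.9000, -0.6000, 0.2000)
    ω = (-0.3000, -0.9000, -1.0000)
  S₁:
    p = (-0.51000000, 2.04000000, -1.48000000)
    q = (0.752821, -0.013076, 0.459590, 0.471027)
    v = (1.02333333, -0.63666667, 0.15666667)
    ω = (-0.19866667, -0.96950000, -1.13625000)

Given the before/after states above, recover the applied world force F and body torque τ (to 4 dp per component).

v₁ − v₀ = (0.12333333, -0.03666667, -0.04333333)
m·(v₁−v₀)/dt = (3.7000, -1.1000, -1.3000)
Δω = ω₁−ω₀ = (0.10133333, -0.06950000, -0.13625000)
ω₀×(Iω₀) = (-0.0720, 0.0090, 0.0135)
I·α + gyro = (0.0800, -0.1300, -0.1500)

F = (3.7000, -1.1000, -1.3000)
τ = (0.0800, -0.1300, -0.1500)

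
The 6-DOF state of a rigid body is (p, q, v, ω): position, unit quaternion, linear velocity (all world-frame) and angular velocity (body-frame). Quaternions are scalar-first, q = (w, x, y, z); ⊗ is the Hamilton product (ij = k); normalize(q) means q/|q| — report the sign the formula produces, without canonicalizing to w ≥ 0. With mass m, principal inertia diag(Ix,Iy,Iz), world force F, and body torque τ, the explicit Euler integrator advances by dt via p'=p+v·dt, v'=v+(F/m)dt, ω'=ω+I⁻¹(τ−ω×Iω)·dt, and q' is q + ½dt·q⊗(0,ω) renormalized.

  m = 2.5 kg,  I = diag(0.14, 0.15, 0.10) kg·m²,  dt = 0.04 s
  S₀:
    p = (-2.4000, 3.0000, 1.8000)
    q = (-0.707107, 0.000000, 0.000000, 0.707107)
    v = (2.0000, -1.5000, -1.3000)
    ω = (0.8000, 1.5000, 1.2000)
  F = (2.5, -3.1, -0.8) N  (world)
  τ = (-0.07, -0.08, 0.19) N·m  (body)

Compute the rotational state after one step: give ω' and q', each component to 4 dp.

α = I⁻¹(τ − ω×Iω) = (0.1429, -0.7893, 1.7800)
new body rate ω' = (0.8057, 1.4684, 1.2712)
2q̇ = q⊗(0,ω) = (-0.8485284, -1.6263461, -0.4949749, -0.8485284)
q + ½dt·q⊗(0,ω), renormalized = (-0.7235, -0.0325, -0.0099, 0.6895)

ω' = (0.8057, 1.4684, 1.2712)
q' = (-0.7235, -0.0325, -0.0099, 0.6895)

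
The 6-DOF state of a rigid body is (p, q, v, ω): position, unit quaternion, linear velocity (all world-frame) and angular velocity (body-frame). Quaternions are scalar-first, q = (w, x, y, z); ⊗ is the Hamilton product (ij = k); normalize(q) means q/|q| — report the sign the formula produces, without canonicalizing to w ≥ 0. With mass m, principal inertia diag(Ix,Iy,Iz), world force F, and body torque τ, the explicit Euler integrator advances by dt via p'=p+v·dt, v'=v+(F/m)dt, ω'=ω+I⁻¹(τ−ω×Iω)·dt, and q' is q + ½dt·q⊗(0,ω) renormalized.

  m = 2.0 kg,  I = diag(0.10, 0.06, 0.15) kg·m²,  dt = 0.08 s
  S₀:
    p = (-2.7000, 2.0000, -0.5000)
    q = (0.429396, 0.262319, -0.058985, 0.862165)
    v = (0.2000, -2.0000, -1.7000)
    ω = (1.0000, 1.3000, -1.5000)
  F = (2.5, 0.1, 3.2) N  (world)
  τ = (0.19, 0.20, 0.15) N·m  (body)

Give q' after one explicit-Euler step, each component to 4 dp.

2q̇ = q⊗(0,ω) = (1.1076090, -0.6029410, 1.8138583, -0.2440943)
updated quaternion q' = (0.4718, 0.2373, 0.0135, 0.8491)

q' = (0.4718, 0.2373, 0.0135, 0.8491)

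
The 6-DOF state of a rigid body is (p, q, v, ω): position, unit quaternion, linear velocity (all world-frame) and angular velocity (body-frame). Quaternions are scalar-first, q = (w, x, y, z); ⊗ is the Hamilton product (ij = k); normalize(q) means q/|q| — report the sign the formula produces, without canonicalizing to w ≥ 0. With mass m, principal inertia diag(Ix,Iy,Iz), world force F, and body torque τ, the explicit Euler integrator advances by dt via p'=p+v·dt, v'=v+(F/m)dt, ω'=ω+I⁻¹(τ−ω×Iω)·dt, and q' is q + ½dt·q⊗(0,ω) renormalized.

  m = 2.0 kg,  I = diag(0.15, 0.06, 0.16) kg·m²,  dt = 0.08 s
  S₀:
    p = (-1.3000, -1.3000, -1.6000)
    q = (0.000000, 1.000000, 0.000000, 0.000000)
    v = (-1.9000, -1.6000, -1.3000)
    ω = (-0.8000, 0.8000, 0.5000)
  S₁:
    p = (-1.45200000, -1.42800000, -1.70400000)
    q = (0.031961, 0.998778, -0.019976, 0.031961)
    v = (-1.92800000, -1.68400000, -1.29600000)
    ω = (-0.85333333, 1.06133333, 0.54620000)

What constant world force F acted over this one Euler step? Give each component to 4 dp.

F = (-0.7000, -2.1000, 0.1000)

v₁ − v₀ = (-0.02800000, -0.08400000, 0.00400000)
F = m·Δv/dt = (-0.7000, -2.1000, 0.1000)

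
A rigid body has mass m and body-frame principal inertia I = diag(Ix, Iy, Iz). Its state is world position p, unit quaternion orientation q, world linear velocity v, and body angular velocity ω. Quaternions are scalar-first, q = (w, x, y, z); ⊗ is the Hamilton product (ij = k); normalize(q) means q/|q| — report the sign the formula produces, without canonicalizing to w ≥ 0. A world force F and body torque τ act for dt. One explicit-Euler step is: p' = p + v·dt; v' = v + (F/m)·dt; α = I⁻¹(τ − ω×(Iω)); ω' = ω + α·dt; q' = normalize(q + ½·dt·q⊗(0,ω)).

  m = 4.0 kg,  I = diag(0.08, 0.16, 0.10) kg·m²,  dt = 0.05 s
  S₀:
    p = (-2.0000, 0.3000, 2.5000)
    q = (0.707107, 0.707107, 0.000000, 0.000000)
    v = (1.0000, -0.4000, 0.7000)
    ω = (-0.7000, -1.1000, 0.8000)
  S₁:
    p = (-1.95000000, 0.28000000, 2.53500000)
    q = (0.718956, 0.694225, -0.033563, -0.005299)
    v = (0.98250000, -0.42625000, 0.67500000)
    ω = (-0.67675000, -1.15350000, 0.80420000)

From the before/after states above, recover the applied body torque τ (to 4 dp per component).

rate change Δω = (0.02325000, -0.05350000, 0.00420000)
gyro term ω₀×Iω₀ = (0.0528, 0.0112, 0.0616)
τ = I·(Δω/dt) + ω₀×(Iω₀) = (0.0900, -0.1600, 0.0700)

τ = (0.0900, -0.1600, 0.0700)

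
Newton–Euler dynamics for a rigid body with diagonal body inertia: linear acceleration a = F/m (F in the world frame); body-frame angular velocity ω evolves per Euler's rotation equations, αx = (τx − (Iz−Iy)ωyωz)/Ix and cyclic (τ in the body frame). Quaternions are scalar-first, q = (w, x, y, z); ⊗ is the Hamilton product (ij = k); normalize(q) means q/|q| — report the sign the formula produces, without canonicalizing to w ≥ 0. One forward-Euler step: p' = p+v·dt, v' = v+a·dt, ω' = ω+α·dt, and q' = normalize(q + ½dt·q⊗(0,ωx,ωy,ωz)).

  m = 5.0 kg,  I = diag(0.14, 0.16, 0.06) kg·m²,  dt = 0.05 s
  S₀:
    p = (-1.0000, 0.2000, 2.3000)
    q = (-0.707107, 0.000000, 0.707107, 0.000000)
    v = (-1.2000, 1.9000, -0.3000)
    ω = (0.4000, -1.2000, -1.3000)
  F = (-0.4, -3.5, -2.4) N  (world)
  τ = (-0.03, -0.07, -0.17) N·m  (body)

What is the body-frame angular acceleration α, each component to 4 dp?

precession coupling ω×(Iω) = (-0.1560, -0.0416, -0.0096)
α = I⁻¹(τ − ω×Iω) = (0.9000, -0.1775, -2.6733)

α = (0.9000, -0.1775, -2.6733)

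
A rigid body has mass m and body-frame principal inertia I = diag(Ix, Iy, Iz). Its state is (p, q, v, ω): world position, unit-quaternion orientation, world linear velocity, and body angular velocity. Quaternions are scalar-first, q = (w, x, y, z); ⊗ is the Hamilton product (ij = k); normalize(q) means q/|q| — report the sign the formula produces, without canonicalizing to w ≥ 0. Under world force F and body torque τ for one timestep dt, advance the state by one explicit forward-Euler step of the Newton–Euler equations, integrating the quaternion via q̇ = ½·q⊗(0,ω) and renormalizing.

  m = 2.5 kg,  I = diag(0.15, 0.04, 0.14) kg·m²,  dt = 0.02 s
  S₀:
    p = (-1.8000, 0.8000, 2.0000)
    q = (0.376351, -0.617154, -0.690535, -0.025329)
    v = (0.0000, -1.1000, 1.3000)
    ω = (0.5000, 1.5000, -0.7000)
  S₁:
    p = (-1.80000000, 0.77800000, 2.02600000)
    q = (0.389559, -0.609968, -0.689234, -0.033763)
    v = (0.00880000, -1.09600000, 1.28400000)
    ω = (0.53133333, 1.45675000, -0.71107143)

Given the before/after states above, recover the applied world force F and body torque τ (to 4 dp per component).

Δω = ω₁−ω₀ = (0.03133333, -0.04325000, -0.01107143)
τ = I·(Δω/dt) + ω₀×(Iω₀) = (0.1300, -0.0900, -0.1600)
v₁ − v₀ = (0.00880000, 0.00400000, -0.01600000)
applied force F = (1.1000, 0.5000, -2.0000)

F = (1.1000, 0.5000, -2.0000)
τ = (0.1300, -0.0900, -0.1600)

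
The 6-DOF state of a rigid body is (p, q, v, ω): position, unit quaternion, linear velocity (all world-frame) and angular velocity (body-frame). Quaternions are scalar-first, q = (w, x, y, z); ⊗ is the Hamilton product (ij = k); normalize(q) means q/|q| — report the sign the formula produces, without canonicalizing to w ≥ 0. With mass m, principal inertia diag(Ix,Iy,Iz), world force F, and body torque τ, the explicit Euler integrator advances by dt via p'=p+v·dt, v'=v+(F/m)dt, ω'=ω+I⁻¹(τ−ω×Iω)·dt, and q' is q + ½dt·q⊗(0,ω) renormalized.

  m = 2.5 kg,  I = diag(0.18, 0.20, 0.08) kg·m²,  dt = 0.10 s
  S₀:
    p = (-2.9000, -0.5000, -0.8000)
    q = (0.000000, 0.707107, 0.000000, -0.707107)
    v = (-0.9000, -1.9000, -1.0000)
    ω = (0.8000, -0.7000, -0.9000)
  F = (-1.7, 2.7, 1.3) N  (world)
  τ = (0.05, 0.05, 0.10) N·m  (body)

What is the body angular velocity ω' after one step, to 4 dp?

(τ − ω×Iω)/I = (0.6978, 0.6100, 1.3900)
new body rate ω' = (0.8698, -0.6390, -0.7610)

ω' = (0.8698, -0.6390, -0.7610)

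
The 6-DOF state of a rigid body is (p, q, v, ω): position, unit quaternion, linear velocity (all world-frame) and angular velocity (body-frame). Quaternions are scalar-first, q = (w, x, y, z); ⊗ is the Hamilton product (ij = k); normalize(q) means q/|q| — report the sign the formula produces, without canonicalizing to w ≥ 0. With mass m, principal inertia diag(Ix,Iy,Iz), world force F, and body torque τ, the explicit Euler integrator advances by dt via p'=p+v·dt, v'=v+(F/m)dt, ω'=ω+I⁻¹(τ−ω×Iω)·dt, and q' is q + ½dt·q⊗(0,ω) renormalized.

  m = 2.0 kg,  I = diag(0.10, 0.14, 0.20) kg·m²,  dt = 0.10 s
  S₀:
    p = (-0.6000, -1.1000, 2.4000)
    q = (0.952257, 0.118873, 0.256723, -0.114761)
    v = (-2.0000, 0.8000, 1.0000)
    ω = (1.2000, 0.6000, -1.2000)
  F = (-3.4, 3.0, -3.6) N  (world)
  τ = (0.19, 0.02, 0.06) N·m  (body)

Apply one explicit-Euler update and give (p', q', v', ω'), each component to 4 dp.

a = F/m = (-1.7000, 1.5000, -1.8000)
p' = p + v·dt = (-0.8000, -1.0200, 2.5000)
v' = v + a·dt = (-2.1700, 0.9500, 0.8200)
(τ − ω×Iω)/I = (2.3320, -0.8857, 0.1560)
ω' = ω + α·dt = (1.4332, 0.5114, -1.1844)
2q̇ = q⊗(0,ω) = (-0.4343946, 0.9034974, 0.5762886, -1.3794522)
q + ½dt·q⊗(0,ω), renormalized = (0.9268, 0.1634, 0.2844, -0.1830)

p' = (-0.8000, -1.0200, 2.5000)
q' = (0.9268, 0.1634, 0.2844, -0.1830)
v' = (-2.1700, 0.9500, 0.8200)
ω' = (1.4332, 0.5114, -1.1844)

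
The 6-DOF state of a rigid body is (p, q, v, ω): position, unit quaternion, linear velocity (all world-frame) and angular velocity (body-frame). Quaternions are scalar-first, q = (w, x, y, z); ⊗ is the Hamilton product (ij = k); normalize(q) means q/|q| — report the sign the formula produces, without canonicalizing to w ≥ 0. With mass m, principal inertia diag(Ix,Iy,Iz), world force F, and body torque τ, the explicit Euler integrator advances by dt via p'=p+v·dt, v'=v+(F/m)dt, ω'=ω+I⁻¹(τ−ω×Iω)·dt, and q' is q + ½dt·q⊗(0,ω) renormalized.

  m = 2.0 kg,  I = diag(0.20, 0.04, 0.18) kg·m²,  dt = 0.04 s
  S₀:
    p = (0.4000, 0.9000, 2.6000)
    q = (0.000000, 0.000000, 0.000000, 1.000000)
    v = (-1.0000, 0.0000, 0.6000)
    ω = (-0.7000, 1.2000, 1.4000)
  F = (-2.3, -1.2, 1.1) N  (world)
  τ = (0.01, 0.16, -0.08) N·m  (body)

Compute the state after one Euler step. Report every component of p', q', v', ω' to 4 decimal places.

p' = (0.3600, 0.9000, 2.6240)
q' = (-0.0280, -0.0240, -0.0140, 0.9992)
v' = (-1.0460, -0.0240, 0.6220)
ω' = (-0.7450, 1.3796, 1.3524)

a = F/m = (-1.1500, -0.6000, 0.5500)
p' = p + v·dt = (0.3600, 0.9000, 2.6240)
new velocity v' = (-1.0460, -0.0240, 0.6220)
gyro term ω×Iω = (0.2352, -0.0196, 0.1344)
(τ − ω×Iω)/I = (-1.1260, 4.4900, -1.1911)
new body rate ω' = (-0.7450, 1.3796, 1.3524)
2q̇ = q⊗(0,ω) = (-1.4000000, -1.2000000, -0.7000000, 0.0000000)
q' = normalize(q + ½dt·q⊗(0,ω)) = (-0.0280, -0.0240, -0.0140, 0.9992)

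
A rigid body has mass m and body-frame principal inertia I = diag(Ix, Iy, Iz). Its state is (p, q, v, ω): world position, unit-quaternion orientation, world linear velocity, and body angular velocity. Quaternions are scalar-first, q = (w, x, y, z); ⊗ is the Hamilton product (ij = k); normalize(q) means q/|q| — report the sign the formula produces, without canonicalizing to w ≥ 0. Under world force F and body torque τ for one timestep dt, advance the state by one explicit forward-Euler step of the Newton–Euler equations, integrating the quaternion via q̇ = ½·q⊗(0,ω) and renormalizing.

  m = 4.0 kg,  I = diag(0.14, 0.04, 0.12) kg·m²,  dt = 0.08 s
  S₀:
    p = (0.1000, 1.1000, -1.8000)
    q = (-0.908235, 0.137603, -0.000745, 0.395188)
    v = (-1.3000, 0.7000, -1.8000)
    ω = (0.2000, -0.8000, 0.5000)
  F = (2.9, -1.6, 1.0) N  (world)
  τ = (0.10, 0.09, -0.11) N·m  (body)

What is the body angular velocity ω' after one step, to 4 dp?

ω' = (0.2754, -0.6240, 0.4160)

angular accel α = (0.9429, 2.2000, -1.0500)
ω + α·dt = (0.2754, -0.6240, 0.4160)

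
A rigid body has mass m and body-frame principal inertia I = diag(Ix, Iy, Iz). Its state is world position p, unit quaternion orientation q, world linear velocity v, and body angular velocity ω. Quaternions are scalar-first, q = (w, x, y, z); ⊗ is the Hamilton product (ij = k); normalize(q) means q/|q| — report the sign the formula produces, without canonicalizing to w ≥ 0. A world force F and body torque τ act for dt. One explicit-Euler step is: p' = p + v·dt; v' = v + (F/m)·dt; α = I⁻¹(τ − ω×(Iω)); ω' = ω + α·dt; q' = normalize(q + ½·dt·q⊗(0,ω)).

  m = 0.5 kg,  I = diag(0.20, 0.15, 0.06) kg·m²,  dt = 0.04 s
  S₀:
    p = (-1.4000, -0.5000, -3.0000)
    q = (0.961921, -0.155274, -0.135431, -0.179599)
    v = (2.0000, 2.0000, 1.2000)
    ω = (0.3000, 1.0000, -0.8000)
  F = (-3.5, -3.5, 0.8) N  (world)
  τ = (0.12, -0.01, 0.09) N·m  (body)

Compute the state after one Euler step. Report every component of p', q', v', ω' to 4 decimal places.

p + v·dt = (-1.3200, -0.4200, -2.9520)
new velocity v' = (1.7200, 1.7200, 1.2640)
precession coupling ω×(Iω) = (0.0720, -0.0336, -0.0150)
(τ − ω×Iω)/I = (0.2400, 0.1573, 1.7500)
new body rate ω' = (0.3096, 1.0063, -0.7300)
2q̇ = q⊗(0,ω) = (0.0383340, 0.5765201, 0.7838221, -0.8841815)
q + ½dt·q⊗(0,ω), renormalized = (0.9624, -0.1437, -0.1197, -0.1972)

p' = (-1.3200, -0.4200, -2.9520)
q' = (0.9624, -0.1437, -0.1197, -0.1972)
v' = (1.7200, 1.7200, 1.2640)
ω' = (0.3096, 1.0063, -0.7300)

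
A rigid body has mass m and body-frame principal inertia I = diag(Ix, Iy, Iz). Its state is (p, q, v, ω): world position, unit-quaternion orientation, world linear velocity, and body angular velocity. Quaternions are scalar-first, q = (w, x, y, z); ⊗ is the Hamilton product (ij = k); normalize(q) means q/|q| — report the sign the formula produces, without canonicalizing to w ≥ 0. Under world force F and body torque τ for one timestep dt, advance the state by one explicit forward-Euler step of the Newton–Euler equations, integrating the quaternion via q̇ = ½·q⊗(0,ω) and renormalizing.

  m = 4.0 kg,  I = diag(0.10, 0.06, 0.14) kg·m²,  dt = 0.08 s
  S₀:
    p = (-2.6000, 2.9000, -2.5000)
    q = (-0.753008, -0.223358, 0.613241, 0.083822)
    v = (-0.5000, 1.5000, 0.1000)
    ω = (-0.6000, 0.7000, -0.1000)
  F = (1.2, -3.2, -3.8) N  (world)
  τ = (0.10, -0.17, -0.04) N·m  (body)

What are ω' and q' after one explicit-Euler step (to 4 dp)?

ω' = (-0.5155, 0.4765, -0.1325)
q' = (-0.7747, -0.2099, 0.5888, 0.0952)

gyro term ω×Iω = (-0.0056, -0.0024, 0.0168)
angular accel α = (1.0560, -2.7933, -0.4057)
ω + α·dt = (-0.5155, 0.4765, -0.1325)
2q̇ = q⊗(0,ω) = (-0.5549013, 0.3318053, -0.5997346, 0.2868948)
q' = normalize(q + ½dt·q⊗(0,ω)) = (-0.7747, -0.2099, 0.5888, 0.0952)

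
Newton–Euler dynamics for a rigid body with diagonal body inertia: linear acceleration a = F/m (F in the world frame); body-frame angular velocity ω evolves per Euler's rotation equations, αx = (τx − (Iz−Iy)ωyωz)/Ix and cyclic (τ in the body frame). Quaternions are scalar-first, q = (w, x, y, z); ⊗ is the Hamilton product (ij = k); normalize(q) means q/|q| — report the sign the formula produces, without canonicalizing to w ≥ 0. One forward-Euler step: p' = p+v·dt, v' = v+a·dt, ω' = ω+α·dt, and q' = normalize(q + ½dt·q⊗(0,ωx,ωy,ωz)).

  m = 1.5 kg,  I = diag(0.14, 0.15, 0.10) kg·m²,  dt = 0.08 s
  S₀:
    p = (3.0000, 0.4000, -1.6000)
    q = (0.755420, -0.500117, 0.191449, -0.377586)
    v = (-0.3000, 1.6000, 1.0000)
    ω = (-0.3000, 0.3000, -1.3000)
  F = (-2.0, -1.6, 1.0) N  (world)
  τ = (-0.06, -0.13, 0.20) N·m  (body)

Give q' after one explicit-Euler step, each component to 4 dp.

q' = (0.7264, -0.5138, 0.1788, -0.4199)

Hamilton product q⊗(0,ω) = (-0.6983316, -0.3622339, -0.3102503, -1.0746464)
q + ½dt·q⊗(0,ω), renormalized = (0.7264, -0.5138, 0.1788, -0.4199)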